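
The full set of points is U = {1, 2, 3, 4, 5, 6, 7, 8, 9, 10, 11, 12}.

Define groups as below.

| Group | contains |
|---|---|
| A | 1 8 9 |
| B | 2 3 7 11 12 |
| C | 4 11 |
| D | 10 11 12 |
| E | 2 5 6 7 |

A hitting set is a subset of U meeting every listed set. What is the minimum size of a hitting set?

3

The 3 points {1, 2, 11} hit every group.
The groups A, D, E are pairwise disjoint, so any hitting set needs a separate point for each — at least 3. Hence 3 is optimal.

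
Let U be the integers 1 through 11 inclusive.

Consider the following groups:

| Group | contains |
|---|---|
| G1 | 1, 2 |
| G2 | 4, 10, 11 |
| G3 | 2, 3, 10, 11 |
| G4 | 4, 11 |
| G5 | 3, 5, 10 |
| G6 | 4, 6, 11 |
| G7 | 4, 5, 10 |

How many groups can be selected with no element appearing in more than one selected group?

3

G1, G5, G6 are pairwise disjoint (G1={1,2}; G5={3,5,10}; G6={4,6,11}).
Every remaining group overlaps one of these, and no 4 of the listed groups are pairwise disjoint, so 3 is the maximum.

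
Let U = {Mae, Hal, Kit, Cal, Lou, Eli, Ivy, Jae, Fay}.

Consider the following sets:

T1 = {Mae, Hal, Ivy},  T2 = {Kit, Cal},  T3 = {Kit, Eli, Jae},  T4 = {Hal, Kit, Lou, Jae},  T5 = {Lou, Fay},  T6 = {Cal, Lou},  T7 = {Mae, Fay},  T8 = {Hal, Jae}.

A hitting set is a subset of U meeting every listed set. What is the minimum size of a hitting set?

4

The 4 elements {Hal, Cal, Eli, Fay} hit every set.
No choice of 3 elements meets every set, so 4 is the minimum.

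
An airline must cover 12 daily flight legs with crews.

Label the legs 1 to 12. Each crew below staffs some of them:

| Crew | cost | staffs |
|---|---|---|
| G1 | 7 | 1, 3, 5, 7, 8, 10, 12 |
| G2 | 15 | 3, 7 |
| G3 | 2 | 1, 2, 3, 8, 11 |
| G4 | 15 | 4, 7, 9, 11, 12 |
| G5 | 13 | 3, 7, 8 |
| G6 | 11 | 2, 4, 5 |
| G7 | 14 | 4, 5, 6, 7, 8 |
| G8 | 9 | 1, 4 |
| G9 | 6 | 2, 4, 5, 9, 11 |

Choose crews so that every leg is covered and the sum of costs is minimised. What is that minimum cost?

G1, G7, G9 together cover every leg (G1 ∪ G7 ∪ G9 = {1, 2, 3, 4, 5, 6, 7, 8, 9, 10, 11, 12}); total cost 7 + 14 + 6 = 27.
The greedy pick G3, G1, G9, G7 costs 29; no covering selection beats 27.

27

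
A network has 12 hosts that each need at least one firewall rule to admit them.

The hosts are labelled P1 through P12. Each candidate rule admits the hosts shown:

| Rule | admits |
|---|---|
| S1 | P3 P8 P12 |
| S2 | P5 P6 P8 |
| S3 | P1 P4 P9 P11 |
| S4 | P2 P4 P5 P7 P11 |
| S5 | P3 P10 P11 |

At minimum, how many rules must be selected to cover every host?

S1 and S2 and S3 and S4 and S5 together: S1 ∪ S2 ∪ S3 ∪ S4 ∪ S5 = {P1, P2, P3, P4, P5, P6, P7, P8, P9, P10, P11, P12} — every host is covered.
No 4 of the 5 rules cover everything (all 5 combinations miss at least one host), so 5 is optimal.

5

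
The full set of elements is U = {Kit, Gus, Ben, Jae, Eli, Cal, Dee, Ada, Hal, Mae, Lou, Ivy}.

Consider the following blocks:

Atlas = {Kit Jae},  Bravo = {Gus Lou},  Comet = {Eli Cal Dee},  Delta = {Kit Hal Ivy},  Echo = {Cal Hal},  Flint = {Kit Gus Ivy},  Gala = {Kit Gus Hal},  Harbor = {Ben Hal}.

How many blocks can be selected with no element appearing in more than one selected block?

4

Atlas, Bravo, Comet, Harbor are pairwise disjoint (Atlas={Kit,Jae}; Bravo={Gus,Lou}; Comet={Eli,Cal,Dee}; Harbor={Ben,Hal}).
Every remaining block overlaps one of these, and no 5 of the listed blocks are pairwise disjoint, so 4 is the maximum.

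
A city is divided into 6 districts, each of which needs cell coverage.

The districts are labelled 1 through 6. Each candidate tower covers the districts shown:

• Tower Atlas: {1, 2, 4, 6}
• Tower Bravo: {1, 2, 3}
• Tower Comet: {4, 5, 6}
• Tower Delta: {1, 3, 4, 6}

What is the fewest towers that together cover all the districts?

Take {Bravo, Comet}. Their union is {1, 2, 3, 4, 5, 6}, which is all 6 districts.
No single tower has all 6 districts (the largest, Atlas, has 4), so 2 is optimal.

2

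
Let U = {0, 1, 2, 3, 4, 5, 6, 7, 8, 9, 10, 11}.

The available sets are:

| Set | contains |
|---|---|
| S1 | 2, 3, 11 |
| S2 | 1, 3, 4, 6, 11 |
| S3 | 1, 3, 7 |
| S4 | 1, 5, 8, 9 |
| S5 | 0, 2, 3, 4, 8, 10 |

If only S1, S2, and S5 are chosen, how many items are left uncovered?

Union of S1, S2, S5 = {0, 1, 2, 3, 4, 6, 8, 10, 11}.
Not covered: 5, 7, 9 — 3 items.

3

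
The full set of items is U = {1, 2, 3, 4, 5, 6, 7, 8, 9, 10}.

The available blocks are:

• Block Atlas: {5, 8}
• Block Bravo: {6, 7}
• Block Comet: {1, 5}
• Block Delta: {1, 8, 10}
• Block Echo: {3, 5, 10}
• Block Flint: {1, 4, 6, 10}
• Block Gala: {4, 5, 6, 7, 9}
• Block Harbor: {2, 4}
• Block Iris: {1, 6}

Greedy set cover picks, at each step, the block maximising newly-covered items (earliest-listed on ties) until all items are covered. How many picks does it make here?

Greedy: pick Gala (covers 5 new) → pick Delta (covers 3 new) → pick Echo (covers 1 new) → pick Harbor (covers 1 new). Total picks: 4.

4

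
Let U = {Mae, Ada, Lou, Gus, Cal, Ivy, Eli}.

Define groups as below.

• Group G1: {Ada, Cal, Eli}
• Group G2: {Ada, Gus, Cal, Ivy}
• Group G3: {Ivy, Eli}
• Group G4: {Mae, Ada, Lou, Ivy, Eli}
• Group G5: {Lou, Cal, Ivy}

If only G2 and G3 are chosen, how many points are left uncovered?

2

Union of G2, G3 = {Ada, Gus, Cal, Ivy, Eli}.
Not covered: Mae, Lou — 2 points.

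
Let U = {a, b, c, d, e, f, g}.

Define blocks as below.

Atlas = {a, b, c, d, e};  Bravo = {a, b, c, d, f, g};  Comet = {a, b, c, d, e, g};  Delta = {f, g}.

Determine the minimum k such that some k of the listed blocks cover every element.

2

Atlas and Bravo cover everything between them: the union {a, b, c, d, e, f, g} is all of U.
No single block has all 7 elements (the largest, Bravo, has 6), so 2 is optimal.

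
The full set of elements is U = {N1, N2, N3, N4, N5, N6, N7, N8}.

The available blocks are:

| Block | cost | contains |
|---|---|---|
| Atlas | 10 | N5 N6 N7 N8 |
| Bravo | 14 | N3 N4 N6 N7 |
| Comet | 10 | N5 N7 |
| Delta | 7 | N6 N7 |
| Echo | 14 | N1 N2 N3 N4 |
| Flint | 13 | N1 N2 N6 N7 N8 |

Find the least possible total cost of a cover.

24

Atlas, Echo together cover every element (Atlas ∪ Echo = {N1, N2, N3, N4, N5, N6, N7, N8}); total cost 10 + 14 = 24.
No covering selection has total cost below 24.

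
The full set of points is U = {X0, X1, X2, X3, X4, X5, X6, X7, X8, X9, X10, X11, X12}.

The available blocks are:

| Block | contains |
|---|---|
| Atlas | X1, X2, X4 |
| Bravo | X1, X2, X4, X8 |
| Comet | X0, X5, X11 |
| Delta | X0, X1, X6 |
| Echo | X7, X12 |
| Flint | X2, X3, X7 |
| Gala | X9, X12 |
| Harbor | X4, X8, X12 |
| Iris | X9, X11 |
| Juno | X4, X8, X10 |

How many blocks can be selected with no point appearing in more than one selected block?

Delta, Echo, Iris, Juno are pairwise disjoint (Delta={X0,X1,X6}; Echo={X7,X12}; Iris={X9,X11}; Juno={X4,X8,X10}).
Every remaining block overlaps one of these, and no 5 of the listed blocks are pairwise disjoint, so 4 is the maximum.

4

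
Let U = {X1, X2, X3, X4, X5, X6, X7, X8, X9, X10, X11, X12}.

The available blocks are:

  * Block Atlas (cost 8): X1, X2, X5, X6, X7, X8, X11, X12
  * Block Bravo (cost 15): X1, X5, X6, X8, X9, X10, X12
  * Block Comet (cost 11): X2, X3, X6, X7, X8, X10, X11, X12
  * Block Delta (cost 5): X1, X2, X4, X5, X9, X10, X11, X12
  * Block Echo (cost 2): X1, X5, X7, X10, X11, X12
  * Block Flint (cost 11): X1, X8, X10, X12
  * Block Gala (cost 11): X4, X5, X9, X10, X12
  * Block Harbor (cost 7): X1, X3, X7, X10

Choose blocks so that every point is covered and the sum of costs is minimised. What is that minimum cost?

16

Comet, Delta together cover every point (Comet ∪ Delta = {X1, X2, X3, X4, X5, X6, X7, X8, X9, X10, X11, X12}); total cost 11 + 5 = 16.
The greedy pick Echo, Delta, Comet costs 18; no covering selection beats 16.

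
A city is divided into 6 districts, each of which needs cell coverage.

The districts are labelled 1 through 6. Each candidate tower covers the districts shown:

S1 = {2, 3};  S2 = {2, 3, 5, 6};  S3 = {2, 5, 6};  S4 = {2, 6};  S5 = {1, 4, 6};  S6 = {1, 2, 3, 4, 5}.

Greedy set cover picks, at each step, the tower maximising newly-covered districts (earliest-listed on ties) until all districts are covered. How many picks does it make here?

2

Greedy: pick S6 (covers 5 new) → pick S2 (covers 1 new). Total picks: 2.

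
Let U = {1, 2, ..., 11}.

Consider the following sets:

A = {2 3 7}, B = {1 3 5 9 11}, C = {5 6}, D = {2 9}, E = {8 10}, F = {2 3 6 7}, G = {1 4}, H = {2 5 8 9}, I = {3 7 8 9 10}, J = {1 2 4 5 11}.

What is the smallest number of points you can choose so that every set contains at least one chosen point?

The 4 points {1, 2, 5, 8} hit every set.
The sets A, C, E, G are pairwise disjoint, so any hitting set needs a separate point for each — at least 4. Hence 4 is optimal.

4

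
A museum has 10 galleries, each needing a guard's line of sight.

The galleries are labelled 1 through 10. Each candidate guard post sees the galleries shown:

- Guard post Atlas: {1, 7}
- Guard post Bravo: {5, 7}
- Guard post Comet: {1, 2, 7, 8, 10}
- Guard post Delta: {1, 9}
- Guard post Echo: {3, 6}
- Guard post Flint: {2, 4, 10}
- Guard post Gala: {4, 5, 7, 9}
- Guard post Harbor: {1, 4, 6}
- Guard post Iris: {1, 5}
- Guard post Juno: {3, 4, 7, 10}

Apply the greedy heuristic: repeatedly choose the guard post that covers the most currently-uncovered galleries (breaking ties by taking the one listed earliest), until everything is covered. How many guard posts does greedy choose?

3

Greedy: pick Comet (covers 5 new) → pick Gala (covers 3 new) → pick Echo (covers 2 new). Total picks: 3.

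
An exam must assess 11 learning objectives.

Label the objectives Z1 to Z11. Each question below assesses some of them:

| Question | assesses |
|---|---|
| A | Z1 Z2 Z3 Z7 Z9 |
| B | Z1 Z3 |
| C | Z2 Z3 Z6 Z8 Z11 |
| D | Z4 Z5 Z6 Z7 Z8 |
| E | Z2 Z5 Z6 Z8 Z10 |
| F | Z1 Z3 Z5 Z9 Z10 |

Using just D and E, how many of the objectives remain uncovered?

4

Union of D, E = {Z2, Z4, Z5, Z6, Z7, Z8, Z10}.
Not covered: Z1, Z3, Z9, Z11 — 4 objectives.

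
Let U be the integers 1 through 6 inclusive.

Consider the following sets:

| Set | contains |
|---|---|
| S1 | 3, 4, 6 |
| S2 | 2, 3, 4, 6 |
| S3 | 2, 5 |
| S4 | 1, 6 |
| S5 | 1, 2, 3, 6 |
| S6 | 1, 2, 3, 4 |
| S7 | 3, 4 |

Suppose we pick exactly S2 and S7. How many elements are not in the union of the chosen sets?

2

Union of S2, S7 = {2, 3, 4, 6}.
Not covered: 1, 5 — 2 elements.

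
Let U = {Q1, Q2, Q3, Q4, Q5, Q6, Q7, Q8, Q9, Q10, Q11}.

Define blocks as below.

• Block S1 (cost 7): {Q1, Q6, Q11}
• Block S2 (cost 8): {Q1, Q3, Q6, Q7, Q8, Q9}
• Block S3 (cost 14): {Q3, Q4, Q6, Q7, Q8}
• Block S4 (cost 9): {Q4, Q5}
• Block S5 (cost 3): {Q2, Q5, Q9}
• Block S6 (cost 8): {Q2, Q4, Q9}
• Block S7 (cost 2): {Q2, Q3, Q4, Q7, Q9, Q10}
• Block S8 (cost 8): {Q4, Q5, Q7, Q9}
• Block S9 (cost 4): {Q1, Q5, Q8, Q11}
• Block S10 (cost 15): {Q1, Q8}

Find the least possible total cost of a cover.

S1, S7, S9 together cover every point (S1 ∪ S7 ∪ S9 = {Q1, Q2, Q3, Q4, Q5, Q6, Q7, Q8, Q9, Q10, Q11}); total cost 7 + 2 + 4 = 13.
No covering selection has total cost below 13.

13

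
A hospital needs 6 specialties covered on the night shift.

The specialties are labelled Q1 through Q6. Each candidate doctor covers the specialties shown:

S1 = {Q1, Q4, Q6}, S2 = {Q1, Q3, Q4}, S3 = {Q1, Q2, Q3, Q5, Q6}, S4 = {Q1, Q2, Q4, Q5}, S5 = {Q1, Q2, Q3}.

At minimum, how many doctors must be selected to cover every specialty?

2

S2 and S3 together: S2 ∪ S3 = {Q1, Q2, Q3, Q4, Q5, Q6} — every specialty is covered.
No single doctor has all 6 specialties (the largest, S3, has 5), so 2 is optimal.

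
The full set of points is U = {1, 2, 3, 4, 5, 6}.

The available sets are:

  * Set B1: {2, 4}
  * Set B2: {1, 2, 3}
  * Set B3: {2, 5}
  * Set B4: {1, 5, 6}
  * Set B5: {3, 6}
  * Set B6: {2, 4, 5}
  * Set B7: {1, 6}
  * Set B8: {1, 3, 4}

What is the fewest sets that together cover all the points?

Take {B5, B6, B7}. Their union is {1, 2, 3, 4, 5, 6}, which is all 6 points.
No 2 of the 8 sets cover everything (all 28 combinations miss at least one point), so 3 is optimal.

3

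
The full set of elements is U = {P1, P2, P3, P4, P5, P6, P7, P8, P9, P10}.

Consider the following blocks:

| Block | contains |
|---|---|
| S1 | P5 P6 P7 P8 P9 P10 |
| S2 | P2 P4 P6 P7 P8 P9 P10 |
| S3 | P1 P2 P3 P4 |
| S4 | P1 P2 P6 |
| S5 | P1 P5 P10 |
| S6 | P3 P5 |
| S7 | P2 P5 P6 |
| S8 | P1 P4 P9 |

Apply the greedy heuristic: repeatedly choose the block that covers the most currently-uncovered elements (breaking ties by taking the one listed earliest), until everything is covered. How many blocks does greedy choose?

Greedy: pick S2 (covers 7 new) → pick S3 (covers 2 new) → pick S1 (covers 1 new). Total picks: 3.
(The true minimum cover uses only 2 blocks, so greedy is not optimal here.)

3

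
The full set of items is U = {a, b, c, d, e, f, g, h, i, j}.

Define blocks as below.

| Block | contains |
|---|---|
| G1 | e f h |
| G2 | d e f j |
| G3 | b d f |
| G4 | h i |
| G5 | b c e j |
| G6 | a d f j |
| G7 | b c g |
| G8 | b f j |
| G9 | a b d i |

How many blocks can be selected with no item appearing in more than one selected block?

3

G2, G4, G7 are pairwise disjoint (G2={d,e,f,j}; G4={h,i}; G7={b,c,g}).
Every remaining block overlaps one of these, and no 4 of the listed blocks are pairwise disjoint, so 3 is the maximum.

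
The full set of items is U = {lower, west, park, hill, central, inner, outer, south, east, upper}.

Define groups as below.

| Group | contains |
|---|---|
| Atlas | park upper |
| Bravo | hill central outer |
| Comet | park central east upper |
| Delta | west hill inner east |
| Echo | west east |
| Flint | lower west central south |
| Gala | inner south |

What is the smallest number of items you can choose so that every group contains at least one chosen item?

H = {park, outer, south, east} meets every group (each contains at least one member of H), and |H| = 4.
The groups Atlas, Bravo, Echo, Gala are pairwise disjoint, so any hitting set needs a separate item for each — at least 4. Hence 4 is optimal.

4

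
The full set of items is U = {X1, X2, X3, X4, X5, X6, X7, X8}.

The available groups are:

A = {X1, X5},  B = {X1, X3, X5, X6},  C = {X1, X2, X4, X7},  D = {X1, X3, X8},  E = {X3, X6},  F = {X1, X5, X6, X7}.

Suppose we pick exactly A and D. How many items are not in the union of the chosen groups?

Union of A, D = {X1, X3, X5, X8}.
Not covered: X2, X4, X6, X7 — 4 items.

4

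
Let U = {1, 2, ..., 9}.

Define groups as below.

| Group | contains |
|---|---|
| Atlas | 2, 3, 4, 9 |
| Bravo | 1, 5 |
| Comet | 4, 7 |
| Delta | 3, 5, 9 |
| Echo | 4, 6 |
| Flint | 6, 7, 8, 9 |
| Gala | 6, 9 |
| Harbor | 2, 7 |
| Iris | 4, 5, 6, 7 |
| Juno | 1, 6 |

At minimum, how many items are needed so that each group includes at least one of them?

4

The 4 items {1, 6, 7, 9} hit every group.
No choice of 3 items meets every group, so 4 is the minimum.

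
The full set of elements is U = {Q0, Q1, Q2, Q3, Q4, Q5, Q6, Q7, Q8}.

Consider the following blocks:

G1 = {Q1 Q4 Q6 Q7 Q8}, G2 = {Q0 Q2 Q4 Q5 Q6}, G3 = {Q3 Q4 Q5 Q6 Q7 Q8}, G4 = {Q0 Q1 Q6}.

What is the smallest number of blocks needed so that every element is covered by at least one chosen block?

G2 and G3 and G4 together: G2 ∪ G3 ∪ G4 = {Q0, Q1, Q2, Q3, Q4, Q5, Q6, Q7, Q8} — every element is covered.
Only G2 contains Q2, so G2 is forced; the remaining 4 elements need at least 2 more blocks (each remaining block adds at most 3) — so at least 3 blocks are needed, and 3 is optimal.

3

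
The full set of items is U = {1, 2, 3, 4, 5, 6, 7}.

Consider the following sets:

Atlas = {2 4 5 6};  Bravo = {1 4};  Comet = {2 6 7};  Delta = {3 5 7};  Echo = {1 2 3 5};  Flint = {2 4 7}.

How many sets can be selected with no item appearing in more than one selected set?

2

Bravo, Comet are pairwise disjoint (Bravo={1,4}; Comet={2,6,7}).
Every remaining set overlaps one of these, and no 3 of the listed sets are pairwise disjoint, so 2 is the maximum.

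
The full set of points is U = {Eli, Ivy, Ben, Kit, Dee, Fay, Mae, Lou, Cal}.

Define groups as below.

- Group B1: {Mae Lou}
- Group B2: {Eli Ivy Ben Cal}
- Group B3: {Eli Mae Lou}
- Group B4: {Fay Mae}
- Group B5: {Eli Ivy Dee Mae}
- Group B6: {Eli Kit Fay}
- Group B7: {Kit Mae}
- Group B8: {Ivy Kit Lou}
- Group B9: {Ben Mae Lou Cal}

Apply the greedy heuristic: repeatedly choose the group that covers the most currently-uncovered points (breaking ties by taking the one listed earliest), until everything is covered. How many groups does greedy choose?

4

Greedy: pick B2 (covers 4 new) → pick B1 (covers 2 new) → pick B6 (covers 2 new) → pick B5 (covers 1 new). Total picks: 4.
(The true minimum cover uses only 3 groups, so greedy is not optimal here.)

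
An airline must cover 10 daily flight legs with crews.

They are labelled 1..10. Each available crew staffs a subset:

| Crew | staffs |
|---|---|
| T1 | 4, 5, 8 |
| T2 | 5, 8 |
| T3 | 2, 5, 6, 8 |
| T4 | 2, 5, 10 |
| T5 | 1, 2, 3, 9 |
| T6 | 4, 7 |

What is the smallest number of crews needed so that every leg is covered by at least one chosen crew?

Take {T3, T4, T5, T6}. Their union is {1, 2, 3, 4, 5, 6, 7, 8, 9, 10}, which is all 10 legs.
Only T4 contains 10, so T4 is forced; the remaining 7 legs need at least 3 more crews (each remaining crew adds at most 3) — so at least 4 crews are needed, and 4 is optimal.

4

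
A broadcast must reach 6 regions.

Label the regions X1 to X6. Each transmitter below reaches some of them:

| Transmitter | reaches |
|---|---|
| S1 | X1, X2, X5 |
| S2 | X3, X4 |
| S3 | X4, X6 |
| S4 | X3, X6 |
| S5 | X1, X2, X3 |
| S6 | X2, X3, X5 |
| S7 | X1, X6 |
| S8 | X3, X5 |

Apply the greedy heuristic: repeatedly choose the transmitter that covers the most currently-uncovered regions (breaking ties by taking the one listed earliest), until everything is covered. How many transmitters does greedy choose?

Greedy: pick S1 (covers 3 new) → pick S2 (covers 2 new) → pick S3 (covers 1 new). Total picks: 3.

3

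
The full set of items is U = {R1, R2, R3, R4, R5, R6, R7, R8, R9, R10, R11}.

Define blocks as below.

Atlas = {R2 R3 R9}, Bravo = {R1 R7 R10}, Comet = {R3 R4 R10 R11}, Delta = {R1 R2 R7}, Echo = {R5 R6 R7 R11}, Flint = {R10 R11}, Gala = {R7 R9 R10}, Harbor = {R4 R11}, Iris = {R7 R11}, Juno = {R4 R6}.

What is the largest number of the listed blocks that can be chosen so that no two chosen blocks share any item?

Atlas, Bravo, Juno are pairwise disjoint (Atlas={R2,R3,R9}; Bravo={R1,R7,R10}; Juno={R4,R6}).
Every remaining block overlaps one of these, and no 4 of the listed blocks are pairwise disjoint, so 3 is the maximum.

3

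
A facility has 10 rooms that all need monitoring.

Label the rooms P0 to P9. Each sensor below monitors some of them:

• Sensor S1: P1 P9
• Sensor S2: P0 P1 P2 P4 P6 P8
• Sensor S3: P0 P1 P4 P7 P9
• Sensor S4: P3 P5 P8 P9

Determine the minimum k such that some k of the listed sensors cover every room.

S2 and S3 and S4 together: S2 ∪ S3 ∪ S4 = {P0, P1, P2, P3, P4, P5, P6, P7, P8, P9} — every room is covered.
Only S2 contains P2, so S2 is forced; the remaining 4 rooms need at least 2 more sensors (each remaining sensor adds at most 3) — so at least 3 sensors are needed, and 3 is optimal.

3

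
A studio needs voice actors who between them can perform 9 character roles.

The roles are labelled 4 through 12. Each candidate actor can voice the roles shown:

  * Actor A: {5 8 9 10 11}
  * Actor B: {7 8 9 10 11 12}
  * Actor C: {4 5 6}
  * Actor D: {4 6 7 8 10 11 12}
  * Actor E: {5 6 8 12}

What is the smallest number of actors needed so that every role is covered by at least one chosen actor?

2

Take {B, C}. Their union is {4, 5, 6, 7, 8, 9, 10, 11, 12}, which is all 9 roles.
No single actor has all 9 roles (the largest, D, has 7), so 2 is optimal.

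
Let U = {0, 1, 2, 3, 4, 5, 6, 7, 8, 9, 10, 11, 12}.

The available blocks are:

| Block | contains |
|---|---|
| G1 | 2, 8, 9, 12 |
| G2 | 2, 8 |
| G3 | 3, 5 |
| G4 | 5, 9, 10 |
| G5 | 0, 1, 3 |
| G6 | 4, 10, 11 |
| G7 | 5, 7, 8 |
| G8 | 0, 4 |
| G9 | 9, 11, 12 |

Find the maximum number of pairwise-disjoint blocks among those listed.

4

G2, G3, G8, G9 are pairwise disjoint (G2={2,8}; G3={3,5}; G8={0,4}; G9={9,11,12}).
Every remaining block overlaps one of these, and no 5 of the listed blocks are pairwise disjoint, so 4 is the maximum.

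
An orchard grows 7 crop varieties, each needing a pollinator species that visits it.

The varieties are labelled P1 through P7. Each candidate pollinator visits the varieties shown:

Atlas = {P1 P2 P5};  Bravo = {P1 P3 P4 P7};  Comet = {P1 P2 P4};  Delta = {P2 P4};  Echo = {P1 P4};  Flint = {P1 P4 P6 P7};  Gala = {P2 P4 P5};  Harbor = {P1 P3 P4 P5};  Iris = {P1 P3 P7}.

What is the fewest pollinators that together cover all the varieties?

Take {Comet, Flint, Harbor}. Their union is {P1, P2, P3, P4, P5, P6, P7}, which is all 7 varieties.
Only Flint contains P6, so Flint is forced; the remaining 3 varieties need at least 2 more pollinators (each remaining pollinator adds at most 2) — so at least 3 pollinators are needed, and 3 is optimal.

3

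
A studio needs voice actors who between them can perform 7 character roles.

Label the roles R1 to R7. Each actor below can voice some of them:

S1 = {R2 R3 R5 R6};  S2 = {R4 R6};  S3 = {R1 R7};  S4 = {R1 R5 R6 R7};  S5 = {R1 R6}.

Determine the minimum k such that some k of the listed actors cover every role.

3

S1 and S2 and S4 together: S1 ∪ S2 ∪ S4 = {R1, R2, R3, R4, R5, R6, R7} — every role is covered.
Only S1 contains R2, so S1 is forced; the remaining 3 roles need at least 2 more actors (each remaining actor adds at most 2) — so at least 3 actors are needed, and 3 is optimal.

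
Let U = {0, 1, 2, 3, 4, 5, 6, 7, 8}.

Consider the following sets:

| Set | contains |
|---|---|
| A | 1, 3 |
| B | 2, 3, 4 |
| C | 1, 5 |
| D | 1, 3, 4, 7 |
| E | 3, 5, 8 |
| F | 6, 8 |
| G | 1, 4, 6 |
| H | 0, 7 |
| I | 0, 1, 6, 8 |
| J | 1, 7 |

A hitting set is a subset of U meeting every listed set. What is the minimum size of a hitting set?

Take T = {1, 4, 7, 8}. Each listed set contains at least one of these, so T is a hitting set of size 4.
The sets B, C, F, H are pairwise disjoint, so any hitting set needs a separate point for each — at least 4. Hence 4 is optimal.

4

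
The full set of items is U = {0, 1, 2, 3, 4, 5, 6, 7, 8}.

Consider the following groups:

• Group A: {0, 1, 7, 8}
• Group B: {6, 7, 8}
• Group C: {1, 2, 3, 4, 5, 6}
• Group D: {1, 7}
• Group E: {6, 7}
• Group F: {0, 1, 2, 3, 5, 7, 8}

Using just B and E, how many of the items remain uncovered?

Union of B, E = {6, 7, 8}.
Not covered: 0, 1, 2, 3, 4, 5 — 6 items.

6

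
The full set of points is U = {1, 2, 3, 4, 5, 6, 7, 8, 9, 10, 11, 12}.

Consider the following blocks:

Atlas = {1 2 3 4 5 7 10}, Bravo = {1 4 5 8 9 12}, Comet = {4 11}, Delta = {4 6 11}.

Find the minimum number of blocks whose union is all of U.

Atlas, Bravo, and Delta cover everything between them: the union {1, 2, 3, 4, 5, 6, 7, 8, 9, 10, 11, 12} is all of U.
Only Atlas contains 2, so Atlas is forced; the remaining 5 points need at least 2 more blocks (each remaining block adds at most 3) — so at least 3 blocks are needed, and 3 is optimal.

3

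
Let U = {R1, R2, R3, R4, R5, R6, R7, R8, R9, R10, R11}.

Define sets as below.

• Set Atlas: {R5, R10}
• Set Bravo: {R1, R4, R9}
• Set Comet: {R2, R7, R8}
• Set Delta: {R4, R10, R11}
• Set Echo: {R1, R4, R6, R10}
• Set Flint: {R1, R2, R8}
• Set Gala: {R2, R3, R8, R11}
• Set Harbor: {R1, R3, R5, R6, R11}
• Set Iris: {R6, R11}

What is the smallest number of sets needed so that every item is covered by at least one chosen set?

Take {Bravo, Comet, Delta, Harbor}. Their union is {R1, R2, R3, R4, R5, R6, R7, R8, R9, R10, R11}, which is all 11 items.
No 3 of the 9 sets cover everything (all 84 combinations miss at least one item), so 4 is optimal.

4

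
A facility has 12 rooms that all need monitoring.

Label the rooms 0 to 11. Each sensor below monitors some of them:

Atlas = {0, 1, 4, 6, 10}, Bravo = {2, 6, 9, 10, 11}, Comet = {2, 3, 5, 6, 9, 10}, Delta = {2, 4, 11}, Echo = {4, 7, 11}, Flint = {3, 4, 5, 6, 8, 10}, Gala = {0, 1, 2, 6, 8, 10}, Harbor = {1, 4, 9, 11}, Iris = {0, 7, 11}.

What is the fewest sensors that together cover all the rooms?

Take {Comet, Echo, Gala}. Their union is {0, 1, 2, 3, 4, 5, 6, 7, 8, 9, 10, 11}, which is all 12 rooms.
No 2 of the 9 sensors cover everything (all 36 combinations miss at least one room), so 3 is optimal.

3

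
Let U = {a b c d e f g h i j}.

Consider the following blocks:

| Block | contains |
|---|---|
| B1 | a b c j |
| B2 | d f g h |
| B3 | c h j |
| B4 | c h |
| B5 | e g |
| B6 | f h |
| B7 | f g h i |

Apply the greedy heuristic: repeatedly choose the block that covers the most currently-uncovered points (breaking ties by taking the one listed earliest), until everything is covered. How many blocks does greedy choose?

Greedy: pick B1 (covers 4 new) → pick B2 (covers 4 new) → pick B5 (covers 1 new) → pick B7 (covers 1 new). Total picks: 4.

4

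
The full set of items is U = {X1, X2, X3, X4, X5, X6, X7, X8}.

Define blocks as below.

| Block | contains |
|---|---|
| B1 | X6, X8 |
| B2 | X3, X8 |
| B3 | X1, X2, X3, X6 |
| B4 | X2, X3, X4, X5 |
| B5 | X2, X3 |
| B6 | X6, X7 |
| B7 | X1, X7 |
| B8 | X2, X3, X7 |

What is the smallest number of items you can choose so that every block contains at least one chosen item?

The 3 items {X2, X7, X8} hit every block.
The blocks B1, B5, B7 are pairwise disjoint, so any hitting set needs a separate item for each — at least 3. Hence 3 is optimal.

3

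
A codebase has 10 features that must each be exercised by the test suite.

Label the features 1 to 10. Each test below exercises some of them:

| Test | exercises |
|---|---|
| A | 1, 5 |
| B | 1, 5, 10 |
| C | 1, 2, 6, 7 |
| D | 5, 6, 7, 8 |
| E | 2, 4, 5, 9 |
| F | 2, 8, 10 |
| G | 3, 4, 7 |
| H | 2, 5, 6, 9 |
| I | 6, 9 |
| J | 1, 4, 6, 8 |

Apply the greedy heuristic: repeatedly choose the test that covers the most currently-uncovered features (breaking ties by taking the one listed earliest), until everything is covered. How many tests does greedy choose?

4

Greedy: pick C (covers 4 new) → pick E (covers 3 new) → pick F (covers 2 new) → pick G (covers 1 new). Total picks: 4.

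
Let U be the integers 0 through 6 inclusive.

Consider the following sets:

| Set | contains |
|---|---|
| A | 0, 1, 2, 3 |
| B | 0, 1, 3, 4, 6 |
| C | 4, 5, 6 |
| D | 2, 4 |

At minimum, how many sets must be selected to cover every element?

Take {A, C}. Their union is {0, 1, 2, 3, 4, 5, 6}, which is all 7 elements.
No single set has all 7 elements (the largest, B, has 5), so 2 is optimal.

2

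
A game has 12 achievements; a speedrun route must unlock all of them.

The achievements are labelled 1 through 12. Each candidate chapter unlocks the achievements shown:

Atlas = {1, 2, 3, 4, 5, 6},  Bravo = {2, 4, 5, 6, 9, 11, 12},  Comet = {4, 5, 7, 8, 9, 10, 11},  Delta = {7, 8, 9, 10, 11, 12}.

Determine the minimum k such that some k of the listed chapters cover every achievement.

2

Take {Atlas, Delta}. Their union is {1, 2, 3, 4, 5, 6, 7, 8, 9, 10, 11, 12}, which is all 12 achievements.
No single chapter has all 12 achievements (the largest, Bravo, has 7), so 2 is optimal.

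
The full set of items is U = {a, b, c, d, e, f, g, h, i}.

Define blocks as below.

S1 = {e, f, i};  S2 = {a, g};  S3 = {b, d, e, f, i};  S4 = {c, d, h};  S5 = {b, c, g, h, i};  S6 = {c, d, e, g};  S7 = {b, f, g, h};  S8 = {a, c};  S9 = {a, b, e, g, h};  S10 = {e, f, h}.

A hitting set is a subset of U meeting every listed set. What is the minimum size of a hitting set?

3

The 3 items {a, e, h} hit every block.
The blocks S1, S2, S4 are pairwise disjoint, so any hitting set needs a separate item for each — at least 3. Hence 3 is optimal.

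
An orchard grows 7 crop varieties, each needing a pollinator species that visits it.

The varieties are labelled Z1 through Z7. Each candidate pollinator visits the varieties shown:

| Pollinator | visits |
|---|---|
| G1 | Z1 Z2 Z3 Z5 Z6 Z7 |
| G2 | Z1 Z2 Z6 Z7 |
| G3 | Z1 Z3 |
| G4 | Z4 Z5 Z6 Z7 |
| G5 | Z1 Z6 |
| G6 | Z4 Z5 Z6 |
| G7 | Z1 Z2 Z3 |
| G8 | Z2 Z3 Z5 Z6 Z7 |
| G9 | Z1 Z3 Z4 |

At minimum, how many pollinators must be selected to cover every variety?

2

G1 and G4 together: G1 ∪ G4 = {Z1, Z2, Z3, Z4, Z5, Z6, Z7} — every variety is covered.
No single pollinator has all 7 varieties (the largest, G1, has 6), so 2 is optimal.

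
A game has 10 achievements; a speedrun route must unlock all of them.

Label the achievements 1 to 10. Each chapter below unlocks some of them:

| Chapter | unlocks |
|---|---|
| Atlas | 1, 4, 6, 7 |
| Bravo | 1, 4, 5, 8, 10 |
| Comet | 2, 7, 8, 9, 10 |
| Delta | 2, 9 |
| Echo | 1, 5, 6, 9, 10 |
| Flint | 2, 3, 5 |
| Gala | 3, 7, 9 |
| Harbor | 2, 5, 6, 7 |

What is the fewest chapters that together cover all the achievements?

3

Atlas and Comet and Flint together: Atlas ∪ Comet ∪ Flint = {1, 2, 3, 4, 5, 6, 7, 8, 9, 10} — every achievement is covered.
No 2 of the 8 chapters cover everything (all 28 combinations miss at least one achievement), so 3 is optimal.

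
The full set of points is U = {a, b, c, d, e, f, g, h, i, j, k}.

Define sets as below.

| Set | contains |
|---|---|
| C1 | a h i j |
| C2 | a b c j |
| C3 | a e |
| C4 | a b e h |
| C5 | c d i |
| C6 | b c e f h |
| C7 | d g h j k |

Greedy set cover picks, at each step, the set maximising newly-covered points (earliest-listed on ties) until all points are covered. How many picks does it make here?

3

Greedy: pick C6 (covers 5 new) → pick C7 (covers 4 new) → pick C1 (covers 2 new). Total picks: 3.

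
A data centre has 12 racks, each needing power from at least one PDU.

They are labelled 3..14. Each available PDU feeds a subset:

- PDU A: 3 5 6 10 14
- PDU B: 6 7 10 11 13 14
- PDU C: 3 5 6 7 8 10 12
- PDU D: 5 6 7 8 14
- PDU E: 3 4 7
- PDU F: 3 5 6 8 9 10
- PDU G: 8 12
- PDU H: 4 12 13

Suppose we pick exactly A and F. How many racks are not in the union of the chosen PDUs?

Union of A, F = {3, 5, 6, 8, 9, 10, 14}.
Not covered: 4, 7, 11, 12, 13 — 5 racks.

5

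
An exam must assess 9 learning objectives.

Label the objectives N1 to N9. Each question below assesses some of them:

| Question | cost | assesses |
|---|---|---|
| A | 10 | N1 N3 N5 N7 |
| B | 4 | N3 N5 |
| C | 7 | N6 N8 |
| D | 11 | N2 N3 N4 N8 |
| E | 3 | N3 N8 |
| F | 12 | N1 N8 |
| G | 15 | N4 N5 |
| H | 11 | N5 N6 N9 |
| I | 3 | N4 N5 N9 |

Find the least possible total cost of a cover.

A, C, D, I together cover every objective (A ∪ C ∪ D ∪ I = {N1, N2, N3, N4, N5, N6, N7, N8, N9}); total cost 10 + 7 + 11 + 3 = 31.
The greedy pick I, E, A, C, D costs 34; no covering selection beats 31.

31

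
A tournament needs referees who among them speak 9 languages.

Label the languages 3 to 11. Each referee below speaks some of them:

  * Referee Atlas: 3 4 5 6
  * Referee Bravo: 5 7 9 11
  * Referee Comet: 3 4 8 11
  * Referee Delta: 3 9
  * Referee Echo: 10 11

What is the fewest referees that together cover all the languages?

4

Atlas and Bravo and Comet and Echo together: Atlas ∪ Bravo ∪ Comet ∪ Echo = {3, 4, 5, 6, 7, 8, 9, 10, 11} — every language is covered.
No 3 of the 5 referees cover everything (all 10 combinations miss at least one language), so 4 is optimal.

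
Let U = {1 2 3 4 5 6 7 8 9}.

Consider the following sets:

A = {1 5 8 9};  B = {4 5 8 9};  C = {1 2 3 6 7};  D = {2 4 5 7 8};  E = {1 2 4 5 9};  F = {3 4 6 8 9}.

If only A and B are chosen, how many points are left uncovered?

Union of A, B = {1, 4, 5, 8, 9}.
Not covered: 2, 3, 6, 7 — 4 points.

4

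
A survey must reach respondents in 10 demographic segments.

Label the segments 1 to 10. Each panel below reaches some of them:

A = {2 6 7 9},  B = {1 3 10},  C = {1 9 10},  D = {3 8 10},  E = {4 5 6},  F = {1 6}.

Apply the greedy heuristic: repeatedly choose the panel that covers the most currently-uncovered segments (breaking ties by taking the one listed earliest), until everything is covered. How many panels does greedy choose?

4

Greedy: pick A (covers 4 new) → pick B (covers 3 new) → pick E (covers 2 new) → pick D (covers 1 new). Total picks: 4.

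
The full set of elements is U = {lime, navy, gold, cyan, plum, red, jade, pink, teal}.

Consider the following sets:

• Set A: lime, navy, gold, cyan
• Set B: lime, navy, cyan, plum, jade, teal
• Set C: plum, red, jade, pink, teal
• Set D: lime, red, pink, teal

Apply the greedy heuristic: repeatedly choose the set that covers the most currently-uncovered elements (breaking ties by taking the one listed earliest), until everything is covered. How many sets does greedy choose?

Greedy: pick B (covers 6 new) → pick C (covers 2 new) → pick A (covers 1 new). Total picks: 3.
(The true minimum cover uses only 2 sets, so greedy is not optimal here.)

3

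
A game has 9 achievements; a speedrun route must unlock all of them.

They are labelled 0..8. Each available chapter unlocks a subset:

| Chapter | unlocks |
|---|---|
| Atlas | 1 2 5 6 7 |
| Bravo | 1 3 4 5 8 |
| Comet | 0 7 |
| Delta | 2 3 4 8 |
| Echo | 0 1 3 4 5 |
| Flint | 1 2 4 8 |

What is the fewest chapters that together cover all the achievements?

Atlas and Comet and Delta together: Atlas ∪ Comet ∪ Delta = {0, 1, 2, 3, 4, 5, 6, 7, 8} — every achievement is covered.
Only Atlas contains 6, so Atlas is forced; the remaining 4 achievements need at least 2 more chapters (each remaining chapter adds at most 3) — so at least 3 chapters are needed, and 3 is optimal.

3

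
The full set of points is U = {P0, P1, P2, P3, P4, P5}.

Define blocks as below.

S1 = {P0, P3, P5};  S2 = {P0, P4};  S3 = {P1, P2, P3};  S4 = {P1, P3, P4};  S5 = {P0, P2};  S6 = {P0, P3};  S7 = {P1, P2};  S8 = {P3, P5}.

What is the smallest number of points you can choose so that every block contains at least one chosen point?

Take H = {P2, P3, P4}. Each listed block contains at least one of these, so H is a hitting set of size 3.
The blocks S2, S7, S8 are pairwise disjoint, so any hitting set needs a separate point for each — at least 3. Hence 3 is optimal.

3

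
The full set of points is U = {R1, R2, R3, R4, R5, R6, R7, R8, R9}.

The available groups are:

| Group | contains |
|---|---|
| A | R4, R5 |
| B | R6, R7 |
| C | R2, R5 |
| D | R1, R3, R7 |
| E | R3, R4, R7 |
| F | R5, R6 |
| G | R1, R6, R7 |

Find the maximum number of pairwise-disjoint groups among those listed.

2

A, G are pairwise disjoint (A={R4,R5}; G={R1,R6,R7}).
Every remaining group overlaps one of these, and no 3 of the listed groups are pairwise disjoint, so 2 is the maximum.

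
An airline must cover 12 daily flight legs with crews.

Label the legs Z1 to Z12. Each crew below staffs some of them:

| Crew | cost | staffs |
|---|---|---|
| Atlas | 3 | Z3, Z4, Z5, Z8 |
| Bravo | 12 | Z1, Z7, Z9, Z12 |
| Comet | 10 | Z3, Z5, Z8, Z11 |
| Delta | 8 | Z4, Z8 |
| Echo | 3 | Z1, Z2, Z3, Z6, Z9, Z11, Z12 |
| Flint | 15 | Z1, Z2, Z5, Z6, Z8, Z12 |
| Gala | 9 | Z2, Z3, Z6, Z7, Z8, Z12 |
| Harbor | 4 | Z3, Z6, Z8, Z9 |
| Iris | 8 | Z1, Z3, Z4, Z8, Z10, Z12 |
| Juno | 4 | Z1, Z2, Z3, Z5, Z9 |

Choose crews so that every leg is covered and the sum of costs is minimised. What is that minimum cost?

23

Atlas, Echo, Gala, Iris together cover every leg (Atlas ∪ Echo ∪ Gala ∪ Iris = {Z1, Z2, Z3, Z4, Z5, Z6, Z7, Z8, Z9, Z10, Z11, Z12}); total cost 3 + 3 + 9 + 8 = 23.
No covering selection has total cost below 23.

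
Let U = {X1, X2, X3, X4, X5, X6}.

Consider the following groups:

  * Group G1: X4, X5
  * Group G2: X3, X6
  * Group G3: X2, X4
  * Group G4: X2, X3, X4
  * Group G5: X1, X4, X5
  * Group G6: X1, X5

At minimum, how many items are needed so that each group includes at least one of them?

H = {X1, X3, X4} meets every group (each contains at least one member of H), and |H| = 3.
The groups G2, G3, G6 are pairwise disjoint, so any hitting set needs a separate item for each — at least 3. Hence 3 is optimal.

3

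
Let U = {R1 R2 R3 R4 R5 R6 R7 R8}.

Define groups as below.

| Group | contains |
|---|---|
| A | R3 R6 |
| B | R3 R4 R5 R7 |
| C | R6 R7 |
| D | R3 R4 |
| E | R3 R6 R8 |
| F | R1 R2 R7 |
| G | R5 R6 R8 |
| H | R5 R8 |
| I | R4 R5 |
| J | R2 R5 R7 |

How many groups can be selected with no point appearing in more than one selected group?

E, F, I are pairwise disjoint (E={R3,R6,R8}; F={R1,R2,R7}; I={R4,R5}).
Every remaining group overlaps one of these, and no 4 of the listed groups are pairwise disjoint, so 3 is the maximum.

3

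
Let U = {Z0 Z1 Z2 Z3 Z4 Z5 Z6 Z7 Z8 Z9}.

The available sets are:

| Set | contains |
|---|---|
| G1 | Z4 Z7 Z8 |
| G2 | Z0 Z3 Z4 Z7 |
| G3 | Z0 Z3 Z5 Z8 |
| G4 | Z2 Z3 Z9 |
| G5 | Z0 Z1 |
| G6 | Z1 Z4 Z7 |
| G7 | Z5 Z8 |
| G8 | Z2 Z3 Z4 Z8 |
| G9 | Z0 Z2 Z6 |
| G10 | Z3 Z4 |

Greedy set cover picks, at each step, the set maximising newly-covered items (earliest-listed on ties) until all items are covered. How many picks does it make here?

5

Greedy: pick G2 (covers 4 new) → pick G3 (covers 2 new) → pick G4 (covers 2 new) → pick G5 (covers 1 new) → pick G9 (covers 1 new). Total picks: 5.
(The true minimum cover uses only 4 sets, so greedy is not optimal here.)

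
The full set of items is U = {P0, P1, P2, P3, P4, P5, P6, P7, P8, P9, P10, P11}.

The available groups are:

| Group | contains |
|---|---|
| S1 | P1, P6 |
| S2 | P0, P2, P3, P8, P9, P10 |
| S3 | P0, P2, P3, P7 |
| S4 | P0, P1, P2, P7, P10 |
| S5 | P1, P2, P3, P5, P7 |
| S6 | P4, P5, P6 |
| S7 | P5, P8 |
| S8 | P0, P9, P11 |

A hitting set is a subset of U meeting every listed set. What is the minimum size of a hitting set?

3

Take H = {P0, P1, P5}. Each listed group contains at least one of these, so H is a hitting set of size 3.
The groups S1, S7, S8 are pairwise disjoint, so any hitting set needs a separate item for each — at least 3. Hence 3 is optimal.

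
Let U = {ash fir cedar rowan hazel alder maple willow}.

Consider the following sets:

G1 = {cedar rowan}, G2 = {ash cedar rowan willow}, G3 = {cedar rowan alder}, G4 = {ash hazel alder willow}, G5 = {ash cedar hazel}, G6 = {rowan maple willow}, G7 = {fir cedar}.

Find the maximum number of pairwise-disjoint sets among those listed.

2

G6, G7 are pairwise disjoint (G6={rowan,maple,willow}; G7={fir,cedar}).
Every remaining set overlaps one of these, and no 3 of the listed sets are pairwise disjoint, so 2 is the maximum.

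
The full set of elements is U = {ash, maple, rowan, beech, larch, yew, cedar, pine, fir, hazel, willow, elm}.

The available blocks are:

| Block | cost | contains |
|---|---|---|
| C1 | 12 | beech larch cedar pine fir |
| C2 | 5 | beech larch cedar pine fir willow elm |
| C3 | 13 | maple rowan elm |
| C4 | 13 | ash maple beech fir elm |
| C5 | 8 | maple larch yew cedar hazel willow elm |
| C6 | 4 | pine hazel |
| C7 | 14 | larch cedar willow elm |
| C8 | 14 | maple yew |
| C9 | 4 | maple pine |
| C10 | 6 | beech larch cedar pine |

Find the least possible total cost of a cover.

38

C3, C4, C5, C6 together cover every element (C3 ∪ C4 ∪ C5 ∪ C6 = {ash, maple, rowan, beech, larch, yew, cedar, pine, fir, hazel, willow, elm}); total cost 13 + 13 + 8 + 4 = 38.
The greedy pick C2, C5, C3, C4 costs 39; no covering selection beats 38.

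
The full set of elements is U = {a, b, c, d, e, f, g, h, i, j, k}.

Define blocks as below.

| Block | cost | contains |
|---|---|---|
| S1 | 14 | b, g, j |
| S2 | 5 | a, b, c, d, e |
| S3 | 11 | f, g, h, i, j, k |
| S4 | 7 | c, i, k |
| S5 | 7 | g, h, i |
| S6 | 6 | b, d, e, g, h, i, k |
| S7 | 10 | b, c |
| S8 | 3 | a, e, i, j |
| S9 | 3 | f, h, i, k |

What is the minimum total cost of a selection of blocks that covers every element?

S2, S3 together cover every element (S2 ∪ S3 = {a, b, c, d, e, f, g, h, i, j, k}); total cost 5 + 11 = 16.
The greedy pick S8, S9, S2, S6 costs 17; no covering selection beats 16.

16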